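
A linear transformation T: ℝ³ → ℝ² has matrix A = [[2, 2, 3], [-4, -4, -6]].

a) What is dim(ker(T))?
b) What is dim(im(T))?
dim(ker) = 2, dim(im) = 1

Observe that row 2 = -2 × row 1 (so the rows are linearly dependent).
Thus rank(A) = 1 (only one linearly independent row).
dim(im(T)) = rank(A) = 1.
By the rank-nullity theorem applied to T: ℝ³ → ℝ², rank(A) + nullity(A) = 3 (the domain dimension), so dim(ker(T)) = 3 - 1 = 2.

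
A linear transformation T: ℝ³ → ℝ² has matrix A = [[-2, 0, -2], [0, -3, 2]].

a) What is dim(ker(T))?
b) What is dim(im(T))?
dim(ker) = 1, dim(im) = 2

The two rows are not scalar multiples of one another (no single k satisfies row 2 = k × row 1), so they are linearly independent.
Thus rank(A) = 2.
dim(im(T)) = rank(A) = 2.
By the rank-nullity theorem applied to T: ℝ³ → ℝ², rank(A) + nullity(A) = 3 (the domain dimension), so dim(ker(T)) = 3 - 2 = 1.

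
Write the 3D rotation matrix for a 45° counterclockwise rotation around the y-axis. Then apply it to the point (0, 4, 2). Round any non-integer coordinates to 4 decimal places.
R = [[√2/2, 0, √2/2], [0, 1, 0], [-√2/2, 0, √2/2]]; R·(0, 4, 2) = (1.4142, 4.0000, 1.4142)

Rotation matrix for 45° around y-axis:
cos(45°) = √2/2, sin(45°) = √2/2
R = [[√2/2, 0, √2/2], [0, 1, 0], [-√2/2, 0, √2/2]]
Apply to (0, 4, 2): R·[0, 4, 2]ᵀ = (1.4142, 4.0000, 1.4142)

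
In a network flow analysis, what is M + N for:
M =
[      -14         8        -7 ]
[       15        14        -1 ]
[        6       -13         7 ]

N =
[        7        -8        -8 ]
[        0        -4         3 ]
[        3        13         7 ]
M + N =
[       -7         0       -15 ]
[       15        10         2 ]
[        9         0        14 ]

Matrix addition is elementwise: (M+N)[i][j] = M[i][j] + N[i][j].
  (M+N)[0][0] = (-14) + (7) = -7
  (M+N)[0][1] = (8) + (-8) = 0
  (M+N)[0][2] = (-7) + (-8) = -15
  (M+N)[1][0] = (15) + (0) = 15
  (M+N)[1][1] = (14) + (-4) = 10
  (M+N)[1][2] = (-1) + (3) = 2
  (M+N)[2][0] = (6) + (3) = 9
  (M+N)[2][1] = (-13) + (13) = 0
  (M+N)[2][2] = (7) + (7) = 14
M + N =
[       -7         0       -15 ]
[       15        10         2 ]
[        9         0        14 ]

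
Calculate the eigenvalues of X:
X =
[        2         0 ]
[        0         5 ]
λ = 2, 5

Solve det(X - λI) = 0. For a 2×2 matrix the characteristic equation is λ² - (trace)λ + det = 0.
trace(X) = a + d = 2 + 5 = 7.
det(X) = a*d - b*c = (2)*(5) - (0)*(0) = 10 - 0 = 10.
Characteristic equation: λ² - (7)λ + (10) = 0.
Discriminant = (7)² - 4*(10) = 49 - 40 = 9.
λ = (7 ± √9) / 2 = (7 ± 3) / 2 = 2, 5.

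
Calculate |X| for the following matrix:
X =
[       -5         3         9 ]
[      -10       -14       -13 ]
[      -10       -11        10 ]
det(X) = 1835

Expand along row 0 (cofactor expansion): det(X) = a*(e*i - f*h) - b*(d*i - f*g) + c*(d*h - e*g), where the 3×3 is [[a, b, c], [d, e, f], [g, h, i]].
Minor M_00 = (-14)*(10) - (-13)*(-11) = -140 - 143 = -283.
Minor M_01 = (-10)*(10) - (-13)*(-10) = -100 - 130 = -230.
Minor M_02 = (-10)*(-11) - (-14)*(-10) = 110 - 140 = -30.
det(X) = (-5)*(-283) - (3)*(-230) + (9)*(-30) = 1415 + 690 - 270 = 1835.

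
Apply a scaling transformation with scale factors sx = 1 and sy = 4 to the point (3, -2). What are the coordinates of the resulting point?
(3, -8)

Scaling matrix:
[[1, 0], [0, 4]]
Result: (3 × 1, -2 × 4) = (3, -8)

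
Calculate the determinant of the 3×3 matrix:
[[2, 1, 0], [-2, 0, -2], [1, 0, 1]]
0

Expansion along first row:
det = 2·det([[0,-2],[0,1]]) - 1·det([[-2,-2],[1,1]]) + 0·det([[-2,0],[1,0]])
    = 2·(0·1 - -2·0) - 1·(-2·1 - -2·1) + 0·(-2·0 - 0·1)
    = 2·0 - 1·0 + 0·0
    = 0 + 0 + 0 = 0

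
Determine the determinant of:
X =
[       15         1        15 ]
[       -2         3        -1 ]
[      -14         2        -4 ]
det(X) = 426

Expand along row 0 (cofactor expansion): det(X) = a*(e*i - f*h) - b*(d*i - f*g) + c*(d*h - e*g), where the 3×3 is [[a, b, c], [d, e, f], [g, h, i]].
Minor M_00 = (3)*(-4) - (-1)*(2) = -12 + 2 = -10.
Minor M_01 = (-2)*(-4) - (-1)*(-14) = 8 - 14 = -6.
Minor M_02 = (-2)*(2) - (3)*(-14) = -4 + 42 = 38.
det(X) = (15)*(-10) - (1)*(-6) + (15)*(38) = -150 + 6 + 570 = 426.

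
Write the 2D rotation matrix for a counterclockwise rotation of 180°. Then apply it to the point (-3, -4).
R = [[-1, 0], [0, -1]]; R·(-3, -4) = (3, 4)

Rotation matrix formula: R(θ) = [[cos θ, -sin θ], [sin θ, cos θ]]
For θ = 180°:
cos(180°) = -1
sin(180°) = 0
R = [[-1, 0], [0, -1]]
Apply to (-3, -4): [-1·-3 + (0)·-4, 0·-3 + -1·-4] = (3, 4)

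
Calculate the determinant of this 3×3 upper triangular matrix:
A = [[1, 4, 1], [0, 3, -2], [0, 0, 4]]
12

The determinant of a triangular matrix is the product of its diagonal entries (the off-diagonal entries above the diagonal do not affect it).
det(A) = (1) * (3) * (4) = 12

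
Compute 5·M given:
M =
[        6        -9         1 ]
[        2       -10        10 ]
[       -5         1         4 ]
5M =
[       30       -45         5 ]
[       10       -50        50 ]
[      -25         5        20 ]

Scalar multiplication is elementwise: (5M)[i][j] = 5 * M[i][j].
  (5M)[0][0] = 5 * (6) = 30
  (5M)[0][1] = 5 * (-9) = -45
  (5M)[0][2] = 5 * (1) = 5
  (5M)[1][0] = 5 * (2) = 10
  (5M)[1][1] = 5 * (-10) = -50
  (5M)[1][2] = 5 * (10) = 50
  (5M)[2][0] = 5 * (-5) = -25
  (5M)[2][1] = 5 * (1) = 5
  (5M)[2][2] = 5 * (4) = 20
5M =
[       30       -45         5 ]
[       10       -50        50 ]
[      -25         5        20 ]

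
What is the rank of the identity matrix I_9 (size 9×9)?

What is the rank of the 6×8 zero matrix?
rank(I_9) = 9, rank(0) = 0

The identity I_9 has 9 columns that are the standard basis vectors e_1, …, e_9. These are linearly independent, so all 9 columns are pivots and rank(I_9) = 9.
The 6×8 zero matrix has every entry zero, so every row is the zero row and there are no pivots; rank(0) = 0.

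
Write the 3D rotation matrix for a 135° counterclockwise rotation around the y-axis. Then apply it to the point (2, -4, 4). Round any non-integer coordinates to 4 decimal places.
R = [[-√2/2, 0, √2/2], [0, 1, 0], [-√2/2, 0, -√2/2]]; R·(2, -4, 4) = (1.4142, -4.0000, -4.2426)

Rotation matrix for 135° around y-axis:
cos(135°) = -√2/2, sin(135°) = √2/2
R = [[-√2/2, 0, √2/2], [0, 1, 0], [-√2/2, 0, -√2/2]]
Apply to (2, -4, 4): R·[2, -4, 4]ᵀ = (1.4142, -4.0000, -4.2426)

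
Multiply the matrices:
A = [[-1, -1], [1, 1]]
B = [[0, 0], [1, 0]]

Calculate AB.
[[-1, 0], [1, 0]]

Each entry (i,j) of AB = sum over k of A[i][k]*B[k][j].
(AB)[0][0] = (-1)*(0) + (-1)*(1) = -1
(AB)[0][1] = (-1)*(0) + (-1)*(0) = 0
(AB)[1][0] = (1)*(0) + (1)*(1) = 1
(AB)[1][1] = (1)*(0) + (1)*(0) = 0
AB = [[-1, 0], [1, 0]]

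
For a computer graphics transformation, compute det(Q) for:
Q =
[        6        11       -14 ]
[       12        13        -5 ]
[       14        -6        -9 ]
det(Q) = 3092

Expand along row 0 (cofactor expansion): det(Q) = a*(e*i - f*h) - b*(d*i - f*g) + c*(d*h - e*g), where the 3×3 is [[a, b, c], [d, e, f], [g, h, i]].
Minor M_00 = (13)*(-9) - (-5)*(-6) = -117 - 30 = -147.
Minor M_01 = (12)*(-9) - (-5)*(14) = -108 + 70 = -38.
Minor M_02 = (12)*(-6) - (13)*(14) = -72 - 182 = -254.
det(Q) = (6)*(-147) - (11)*(-38) + (-14)*(-254) = -882 + 418 + 3556 = 3092.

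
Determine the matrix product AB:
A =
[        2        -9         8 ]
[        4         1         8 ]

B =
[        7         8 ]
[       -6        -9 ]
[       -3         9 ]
AB =
[       44       169 ]
[       -2        95 ]

Matrix multiplication: (AB)[i][j] = sum over k of A[i][k] * B[k][j].
  (AB)[0][0] = (2)*(7) + (-9)*(-6) + (8)*(-3) = 44
  (AB)[0][1] = (2)*(8) + (-9)*(-9) + (8)*(9) = 169
  (AB)[1][0] = (4)*(7) + (1)*(-6) + (8)*(-3) = -2
  (AB)[1][1] = (4)*(8) + (1)*(-9) + (8)*(9) = 95
AB =
[       44       169 ]
[       -2        95 ]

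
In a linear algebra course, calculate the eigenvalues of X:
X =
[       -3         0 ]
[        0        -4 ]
λ = -4, -3

Solve det(X - λI) = 0. For a 2×2 matrix the characteristic equation is λ² - (trace)λ + det = 0.
trace(X) = a + d = -3 - 4 = -7.
det(X) = a*d - b*c = (-3)*(-4) - (0)*(0) = 12 - 0 = 12.
Characteristic equation: λ² - (-7)λ + (12) = 0.
Discriminant = (-7)² - 4*(12) = 49 - 48 = 1.
λ = (-7 ± √1) / 2 = (-7 ± 1) / 2 = -4, -3.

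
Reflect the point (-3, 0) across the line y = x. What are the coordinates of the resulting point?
(0, -3)

Reflection across line y = x: (-3, 0) → (0, -3)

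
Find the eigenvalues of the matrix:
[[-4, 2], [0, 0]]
λ = -4 and λ = 0

Characteristic equation: det(A - λI) = 0
λ² - (trace)λ + (det) = 0
λ² - (-4)λ + (0) = 0
λ² + 4λ + 0 = 0
Solving: λ = -4, 0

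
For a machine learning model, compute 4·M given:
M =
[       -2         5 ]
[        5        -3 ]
4M =
[       -8        20 ]
[       20       -12 ]

Scalar multiplication is elementwise: (4M)[i][j] = 4 * M[i][j].
  (4M)[0][0] = 4 * (-2) = -8
  (4M)[0][1] = 4 * (5) = 20
  (4M)[1][0] = 4 * (5) = 20
  (4M)[1][1] = 4 * (-3) = -12
4M =
[       -8        20 ]
[       20       -12 ]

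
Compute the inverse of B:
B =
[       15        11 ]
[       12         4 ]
det(B) = -72
B⁻¹ =
[    -1/18     11/72 ]
[      1/6     -5/24 ]

For a 2×2 matrix B = [[a, b], [c, d]] with det(B) ≠ 0, B⁻¹ = (1/det(B)) * [[d, -b], [-c, a]].
det(B) = (15)*(4) - (11)*(12) = 60 - 132 = -72.
B⁻¹ = (1/-72) * [[4, -11], [-12, 15]].
Dividing each entry by -72 and reducing:
B⁻¹ =
[    -1/18     11/72 ]
[      1/6     -5/24 ]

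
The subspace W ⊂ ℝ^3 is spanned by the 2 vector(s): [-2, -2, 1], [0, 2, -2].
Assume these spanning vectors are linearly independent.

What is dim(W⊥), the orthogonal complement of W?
dim(W⊥) = 1

For any subspace W of ℝ^n, dim(W) + dim(W⊥) = n (the whole-space dimension).
Here the given 2 vectors are linearly independent, so dim(W) = 2.
Thus dim(W⊥) = n - dim(W) = 3 - 2 = 1.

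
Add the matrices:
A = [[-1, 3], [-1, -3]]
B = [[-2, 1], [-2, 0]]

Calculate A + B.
[[-3, 4], [-3, -3]]

Add corresponding elements:
(-1)+(-2)=-3
(3)+(1)=4
(-1)+(-2)=-3
(-3)+(0)=-3
A + B = [[-3, 4], [-3, -3]]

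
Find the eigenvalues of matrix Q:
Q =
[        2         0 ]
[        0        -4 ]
λ = -4, 2

Solve det(Q - λI) = 0. For a 2×2 matrix the characteristic equation is λ² - (trace)λ + det = 0.
trace(Q) = a + d = 2 - 4 = -2.
det(Q) = a*d - b*c = (2)*(-4) - (0)*(0) = -8 - 0 = -8.
Characteristic equation: λ² - (-2)λ + (-8) = 0.
Discriminant = (-2)² - 4*(-8) = 4 + 32 = 36.
λ = (-2 ± √36) / 2 = (-2 ± 6) / 2 = -4, 2.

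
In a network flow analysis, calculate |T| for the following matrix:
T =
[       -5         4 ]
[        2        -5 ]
det(T) = 17

For a 2×2 matrix [[a, b], [c, d]], det = a*d - b*c.
det(T) = (-5)*(-5) - (4)*(2) = 25 - 8 = 17.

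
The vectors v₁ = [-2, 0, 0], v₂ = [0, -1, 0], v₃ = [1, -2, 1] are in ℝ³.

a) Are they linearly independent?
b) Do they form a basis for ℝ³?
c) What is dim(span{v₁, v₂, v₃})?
Yes independent, yes basis, dim = 3

Stack v₁, v₂, v₃ as rows of a 3×3 matrix.
[[-2, 0, 0]; [0, -1, 0]; [1, -2, 1]] is already lower triangular with nonzero diagonal entries (-2, -1, 1), so its determinant is the product of the diagonal entries, det = (-2)·(-1)·(1) = 2 ≠ 0, and the rows are linearly independent.
Three linearly independent vectors in ℝ³ form a basis for ℝ³, so dim(span{v₁,v₂,v₃}) = 3.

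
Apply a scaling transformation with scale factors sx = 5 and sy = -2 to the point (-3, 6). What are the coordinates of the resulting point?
(-15, -12)

Scaling matrix:
[[5, 0], [0, -2]]
Result: (-3 × 5, 6 × -2) = (-15, -12)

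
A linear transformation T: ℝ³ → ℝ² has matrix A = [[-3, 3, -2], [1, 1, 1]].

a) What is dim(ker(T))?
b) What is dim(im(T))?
dim(ker) = 1, dim(im) = 2

The two rows are not scalar multiples of one another (no single k satisfies row 2 = k × row 1), so they are linearly independent.
Thus rank(A) = 2.
dim(im(T)) = rank(A) = 2.
By the rank-nullity theorem applied to T: ℝ³ → ℝ², rank(A) + nullity(A) = 3 (the domain dimension), so dim(ker(T)) = 3 - 2 = 1.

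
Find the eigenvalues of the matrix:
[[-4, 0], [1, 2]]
λ = -4 and λ = 2

Characteristic equation: det(A - λI) = 0
λ² - (trace)λ + (det) = 0
λ² - (-2)λ + (-8) = 0
λ² + 2λ - 8 = 0
Solving: λ = -4, 2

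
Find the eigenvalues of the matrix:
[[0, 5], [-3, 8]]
λ = 3 and λ = 5

Characteristic equation: det(A - λI) = 0
λ² - (trace)λ + (det) = 0
λ² - (8)λ + (15) = 0
λ² - 8λ + 15 = 0
Solving: λ = 3, 5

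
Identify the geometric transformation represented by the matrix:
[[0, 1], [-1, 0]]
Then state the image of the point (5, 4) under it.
rotation by 90° clockwise (i.e., 270° counterclockwise); image of (5, 4) is (4, -5)

This matches the form [[cos θ, -sin θ], [sin θ, cos θ]] of a rotation matrix; reading off cos θ and sin θ gives the angle.
The matrix [[0, 1], [-1, 0]] represents: rotation by 90° clockwise (i.e., 270° counterclockwise).
Applying it to (5, 4): [0·5 + 1·4, -1·5 + 0·4] = (4, -5).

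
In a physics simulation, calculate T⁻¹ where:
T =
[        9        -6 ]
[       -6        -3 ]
det(T) = -63
T⁻¹ =
[     1/21     -2/21 ]
[    -2/21      -1/7 ]

For a 2×2 matrix T = [[a, b], [c, d]] with det(T) ≠ 0, T⁻¹ = (1/det(T)) * [[d, -b], [-c, a]].
det(T) = (9)*(-3) - (-6)*(-6) = -27 - 36 = -63.
T⁻¹ = (1/-63) * [[-3, 6], [6, 9]].
Dividing each entry by -63 and reducing:
T⁻¹ =
[     1/21     -2/21 ]
[    -2/21      -1/7 ]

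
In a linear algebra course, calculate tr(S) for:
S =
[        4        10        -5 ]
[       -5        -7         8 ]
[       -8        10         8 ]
tr(S) = 4 - 7 + 8 = 5

The trace of a square matrix is the sum of its diagonal entries.
Diagonal entries of S: S[0][0] = 4, S[1][1] = -7, S[2][2] = 8.
tr(S) = 4 - 7 + 8 = 5.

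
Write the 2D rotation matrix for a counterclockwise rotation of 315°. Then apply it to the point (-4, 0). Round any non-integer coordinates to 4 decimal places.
R = [[√2/2, √2/2], [-√2/2, √2/2]]; R·(-4, 0) = (-2.8284, 2.8284)

Rotation matrix formula: R(θ) = [[cos θ, -sin θ], [sin θ, cos θ]]
For θ = 315°:
cos(315°) = √2/2
sin(315°) = -√2/2
R = [[√2/2, √2/2], [-√2/2, √2/2]]
Apply to (-4, 0): [√2/2·-4 + (√2/2)·0, -√2/2·-4 + √2/2·0] = (-2.8284, 2.8284)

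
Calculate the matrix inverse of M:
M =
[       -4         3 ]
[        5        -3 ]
det(M) = -3
M⁻¹ =
[        1         1 ]
[      5/3       4/3 ]

For a 2×2 matrix M = [[a, b], [c, d]] with det(M) ≠ 0, M⁻¹ = (1/det(M)) * [[d, -b], [-c, a]].
det(M) = (-4)*(-3) - (3)*(5) = 12 - 15 = -3.
M⁻¹ = (1/-3) * [[-3, -3], [-5, -4]].
Dividing each entry by -3 and reducing:
M⁻¹ =
[        1         1 ]
[      5/3       4/3 ]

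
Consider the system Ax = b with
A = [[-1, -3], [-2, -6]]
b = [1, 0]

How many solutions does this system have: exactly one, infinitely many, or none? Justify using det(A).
No solution

det(A) = (-1)*(-6) - (-3)*(-2) = 0, so A is singular.
The column space of A is span(column 1) = span([-1, -2]).
b = [1, 0] is not a scalar multiple of column 1, so b ∉ column space and the system is inconsistent — no solution.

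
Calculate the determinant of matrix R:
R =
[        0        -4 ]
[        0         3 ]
det(R) = 0

For a 2×2 matrix [[a, b], [c, d]], det = a*d - b*c.
det(R) = (0)*(3) - (-4)*(0) = 0 - 0 = 0.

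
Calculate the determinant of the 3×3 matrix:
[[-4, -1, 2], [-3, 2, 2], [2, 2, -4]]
36

Expansion along first row:
det = -4·det([[2,2],[2,-4]]) - -1·det([[-3,2],[2,-4]]) + 2·det([[-3,2],[2,2]])
    = -4·(2·-4 - 2·2) - -1·(-3·-4 - 2·2) + 2·(-3·2 - 2·2)
    = -4·-12 - -1·8 + 2·-10
    = 48 + 8 + -20 = 36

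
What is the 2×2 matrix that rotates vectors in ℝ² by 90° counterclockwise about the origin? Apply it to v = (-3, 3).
R = [[0, -1], [1, 0]]; R·v = (-3, -3)

A counterclockwise rotation by angle θ in ℝ² has matrix R(θ) = [[cos θ, -sin θ], [sin θ, cos θ]].
For θ = 90°: cos θ = 0, sin θ = 1.
R(90°) = [[0, -1], [1, 0]].
R·v = [0·-3 + (-1)·3, 1·-3 + 0·3] = (-3, -3).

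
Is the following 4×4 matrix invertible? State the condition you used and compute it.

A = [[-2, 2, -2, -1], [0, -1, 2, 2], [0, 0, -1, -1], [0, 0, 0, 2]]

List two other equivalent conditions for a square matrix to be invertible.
Yes, invertible; det(A) = -4 ≠ 0. Equivalent conditions: rank(A) = 4; Ax = 0 has only the trivial solution; 0 is not an eigenvalue; the columns of A are linearly independent.

To check invertibility, compute det(A).
The given matrix is triangular, so det(A) equals the product of its diagonal entries = -4 ≠ 0.
Since det(A) ≠ 0, A is invertible.
Equivalent conditions for a square matrix A to be invertible:
- rank(A) = 4 (full rank).
- The homogeneous system Ax = 0 has only the trivial solution x = 0.
- 0 is not an eigenvalue of A.
- The columns (equivalently rows) of A are linearly independent.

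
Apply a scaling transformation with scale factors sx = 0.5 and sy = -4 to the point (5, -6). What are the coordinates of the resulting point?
(2.5, 24)

Scaling matrix:
[[0.50, 0], [0, -4]]
Result: (5 × 0.5, -6 × -4) = (2.5, 24)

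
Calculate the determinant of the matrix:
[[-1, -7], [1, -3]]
10

For a 2×2 matrix [[a, b], [c, d]], det = ad - bc
det = (-1)(-3) - (-7)(1) = 3 - -7 = 10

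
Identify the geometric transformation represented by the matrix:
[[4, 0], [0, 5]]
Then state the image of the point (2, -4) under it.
non-uniform scaling by (4, 5); image of (2, -4) is (8, -20)

This is diagonal with distinct entries, so it scales the x-axis by 4 and the y-axis by 5.
The matrix [[4, 0], [0, 5]] represents: non-uniform scaling by (4, 5).
Applying it to (2, -4): [4·2 + 0·-4, 0·2 + 5·-4] = (8, -20).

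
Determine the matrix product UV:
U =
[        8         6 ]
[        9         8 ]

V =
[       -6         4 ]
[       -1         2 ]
UV =
[      -54        44 ]
[      -62        52 ]

Matrix multiplication: (UV)[i][j] = sum over k of U[i][k] * V[k][j].
  (UV)[0][0] = (8)*(-6) + (6)*(-1) = -54
  (UV)[0][1] = (8)*(4) + (6)*(2) = 44
  (UV)[1][0] = (9)*(-6) + (8)*(-1) = -62
  (UV)[1][1] = (9)*(4) + (8)*(2) = 52
UV =
[      -54        44 ]
[      -62        52 ]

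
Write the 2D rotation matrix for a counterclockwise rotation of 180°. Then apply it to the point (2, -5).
R = [[-1, 0], [0, -1]]; R·(2, -5) = (-2, 5)

Rotation matrix formula: R(θ) = [[cos θ, -sin θ], [sin θ, cos θ]]
For θ = 180°:
cos(180°) = -1
sin(180°) = 0
R = [[-1, 0], [0, -1]]
Apply to (2, -5): [-1·2 + (0)·-5, 0·2 + -1·-5] = (-2, 5)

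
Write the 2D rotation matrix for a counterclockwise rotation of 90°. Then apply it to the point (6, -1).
R = [[0, -1], [1, 0]]; R·(6, -1) = (1, 6)

Rotation matrix formula: R(θ) = [[cos θ, -sin θ], [sin θ, cos θ]]
For θ = 90°:
cos(90°) = 0
sin(90°) = 1
R = [[0, -1], [1, 0]]
Apply to (6, -1): [0·6 + (-1)·-1, 1·6 + 0·-1] = (1, 6)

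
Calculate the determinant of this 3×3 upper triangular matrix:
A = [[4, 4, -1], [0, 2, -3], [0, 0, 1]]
8

The determinant of a triangular matrix is the product of its diagonal entries (the off-diagonal entries above the diagonal do not affect it).
det(A) = (4) * (2) * (1) = 8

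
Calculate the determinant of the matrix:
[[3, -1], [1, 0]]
1

For a 2×2 matrix [[a, b], [c, d]], det = ad - bc
det = (3)(0) - (-1)(1) = 0 - -1 = 1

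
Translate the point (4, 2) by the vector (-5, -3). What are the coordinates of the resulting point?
(-1, -1)

Translation by (-5, -3):
x' = 4 + -5 = -1
y' = 2 + -3 = -1
Homogeneous matrix: [[1, 0, -5], [0, 1, -3], [0, 0, 1]]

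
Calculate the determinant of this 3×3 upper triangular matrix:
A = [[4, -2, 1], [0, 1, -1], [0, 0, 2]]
8

The determinant of a triangular matrix is the product of its diagonal entries (the off-diagonal entries above the diagonal do not affect it).
det(A) = (4) * (1) * (2) = 8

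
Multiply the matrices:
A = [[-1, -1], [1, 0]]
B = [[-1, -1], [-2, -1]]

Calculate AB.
[[3, 2], [-1, -1]]

Each entry (i,j) of AB = sum over k of A[i][k]*B[k][j].
(AB)[0][0] = (-1)*(-1) + (-1)*(-2) = 3
(AB)[0][1] = (-1)*(-1) + (-1)*(-1) = 2
(AB)[1][0] = (1)*(-1) + (0)*(-2) = -1
(AB)[1][1] = (1)*(-1) + (0)*(-1) = -1
AB = [[3, 2], [-1, -1]]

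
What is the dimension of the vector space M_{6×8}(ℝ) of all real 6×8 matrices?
Dimension = 48

A real 6×8 matrix is determined by its 6·8 = 48 independent entries.
A standard basis is {E_ij : 1 ≤ i ≤ 6, 1 ≤ j ≤ 8}, where E_ij has a 1 in position (i, j) and 0 elsewhere — there are 48 such matrices, and they are linearly independent and span M_{6×8}(ℝ).
Therefore dim(M_{6×8}(ℝ)) = 48.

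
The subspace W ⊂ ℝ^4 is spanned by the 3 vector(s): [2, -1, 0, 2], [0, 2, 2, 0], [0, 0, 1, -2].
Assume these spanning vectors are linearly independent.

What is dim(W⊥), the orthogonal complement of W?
dim(W⊥) = 1

For any subspace W of ℝ^n, dim(W) + dim(W⊥) = n (the whole-space dimension).
Here the given 3 vectors are linearly independent, so dim(W) = 3.
Thus dim(W⊥) = n - dim(W) = 4 - 3 = 1.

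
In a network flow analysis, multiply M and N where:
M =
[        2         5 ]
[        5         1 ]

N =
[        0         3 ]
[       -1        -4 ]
MN =
[       -5       -14 ]
[       -1        11 ]

Matrix multiplication: (MN)[i][j] = sum over k of M[i][k] * N[k][j].
  (MN)[0][0] = (2)*(0) + (5)*(-1) = -5
  (MN)[0][1] = (2)*(3) + (5)*(-4) = -14
  (MN)[1][0] = (5)*(0) + (1)*(-1) = -1
  (MN)[1][1] = (5)*(3) + (1)*(-4) = 11
MN =
[       -5       -14 ]
[       -1        11 ]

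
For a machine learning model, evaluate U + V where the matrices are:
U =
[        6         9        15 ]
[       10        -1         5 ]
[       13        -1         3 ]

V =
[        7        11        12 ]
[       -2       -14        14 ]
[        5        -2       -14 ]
U + V =
[       13        20        27 ]
[        8       -15        19 ]
[       18        -3       -11 ]

Matrix addition is elementwise: (U+V)[i][j] = U[i][j] + V[i][j].
  (U+V)[0][0] = (6) + (7) = 13
  (U+V)[0][1] = (9) + (11) = 20
  (U+V)[0][2] = (15) + (12) = 27
  (U+V)[1][0] = (10) + (-2) = 8
  (U+V)[1][1] = (-1) + (-14) = -15
  (U+V)[1][2] = (5) + (14) = 19
  (U+V)[2][0] = (13) + (5) = 18
  (U+V)[2][1] = (-1) + (-2) = -3
  (U+V)[2][2] = (3) + (-14) = -11
U + V =
[       13        20        27 ]
[        8       -15        19 ]
[       18        -3       -11 ]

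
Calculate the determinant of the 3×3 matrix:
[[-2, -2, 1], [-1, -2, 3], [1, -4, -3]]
-30

Expansion along first row:
det = -2·det([[-2,3],[-4,-3]]) - -2·det([[-1,3],[1,-3]]) + 1·det([[-1,-2],[1,-4]])
    = -2·(-2·-3 - 3·-4) - -2·(-1·-3 - 3·1) + 1·(-1·-4 - -2·1)
    = -2·18 - -2·0 + 1·6
    = -36 + 0 + 6 = -30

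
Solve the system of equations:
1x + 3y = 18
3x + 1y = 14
x = 3, y = 5

Use elimination (row reduction):
Equation 1: 1x + 3y = 18.
Equation 2: 3x + 1y = 14.
Multiply Eq1 by 3 and Eq2 by 1: 3x + 9y = 54;  3x + 1y = 14.
Subtract: (-8)y = -40, so y = 5.
Back-substitute into Eq1: 1x + 3*(5) = 18, so x = 3.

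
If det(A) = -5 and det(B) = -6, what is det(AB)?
30

Use the multiplicative property of determinants: det(AB) = det(A)*det(B).
det(AB) = (-5)*(-6) = 30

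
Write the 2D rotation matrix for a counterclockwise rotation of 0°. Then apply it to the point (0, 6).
R = [[1, 0], [0, 1]]; R·(0, 6) = (0, 6)

Rotation matrix formula: R(θ) = [[cos θ, -sin θ], [sin θ, cos θ]]
For θ = 0°:
cos(0°) = 1
sin(0°) = 0
R = [[1, 0], [0, 1]]
Apply to (0, 6): [1·0 + (0)·6, 0·0 + 1·6] = (0, 6)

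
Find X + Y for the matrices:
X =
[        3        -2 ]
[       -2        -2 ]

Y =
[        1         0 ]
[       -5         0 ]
X + Y =
[        4        -2 ]
[       -7        -2 ]

Matrix addition is elementwise: (X+Y)[i][j] = X[i][j] + Y[i][j].
  (X+Y)[0][0] = (3) + (1) = 4
  (X+Y)[0][1] = (-2) + (0) = -2
  (X+Y)[1][0] = (-2) + (-5) = -7
  (X+Y)[1][1] = (-2) + (0) = -2
X + Y =
[        4        -2 ]
[       -7        -2 ]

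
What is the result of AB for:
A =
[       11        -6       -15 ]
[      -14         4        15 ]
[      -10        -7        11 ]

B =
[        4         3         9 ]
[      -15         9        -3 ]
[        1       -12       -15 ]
AB =
[      119       159       342 ]
[     -101      -186      -363 ]
[       76      -225      -234 ]

Matrix multiplication: (AB)[i][j] = sum over k of A[i][k] * B[k][j].
  (AB)[0][0] = (11)*(4) + (-6)*(-15) + (-15)*(1) = 119
  (AB)[0][1] = (11)*(3) + (-6)*(9) + (-15)*(-12) = 159
  (AB)[0][2] = (11)*(9) + (-6)*(-3) + (-15)*(-15) = 342
  (AB)[1][0] = (-14)*(4) + (4)*(-15) + (15)*(1) = -101
  (AB)[1][1] = (-14)*(3) + (4)*(9) + (15)*(-12) = -186
  (AB)[1][2] = (-14)*(9) + (4)*(-3) + (15)*(-15) = -363
  (AB)[2][0] = (-10)*(4) + (-7)*(-15) + (11)*(1) = 76
  (AB)[2][1] = (-10)*(3) + (-7)*(9) + (11)*(-12) = -225
  (AB)[2][2] = (-10)*(9) + (-7)*(-3) + (11)*(-15) = -234
AB =
[      119       159       342 ]
[     -101      -186      -363 ]
[       76      -225      -234 ]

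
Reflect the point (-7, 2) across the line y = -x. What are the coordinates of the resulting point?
(-2, 7)

Reflection across line y = -x: (-7, 2) → (-2, 7)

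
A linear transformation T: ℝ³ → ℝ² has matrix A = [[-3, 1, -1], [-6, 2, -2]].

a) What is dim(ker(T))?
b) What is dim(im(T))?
dim(ker) = 2, dim(im) = 1

Observe that row 2 = 2 × row 1 (so the rows are linearly dependent).
Thus rank(A) = 1 (only one linearly independent row).
dim(im(T)) = rank(A) = 1.
By the rank-nullity theorem applied to T: ℝ³ → ℝ², rank(A) + nullity(A) = 3 (the domain dimension), so dim(ker(T)) = 3 - 1 = 2.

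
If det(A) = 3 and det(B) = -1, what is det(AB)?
-3

Use the multiplicative property of determinants: det(AB) = det(A)*det(B).
det(AB) = (3)*(-1) = -3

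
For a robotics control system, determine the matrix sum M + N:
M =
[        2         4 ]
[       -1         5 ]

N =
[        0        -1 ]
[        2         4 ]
M + N =
[        2         3 ]
[        1         9 ]

Matrix addition is elementwise: (M+N)[i][j] = M[i][j] + N[i][j].
  (M+N)[0][0] = (2) + (0) = 2
  (M+N)[0][1] = (4) + (-1) = 3
  (M+N)[1][0] = (-1) + (2) = 1
  (M+N)[1][1] = (5) + (4) = 9
M + N =
[        2         3 ]
[        1         9 ]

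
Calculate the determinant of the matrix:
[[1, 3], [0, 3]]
3

For a 2×2 matrix [[a, b], [c, d]], det = ad - bc
det = (1)(3) - (3)(0) = 3 - 0 = 3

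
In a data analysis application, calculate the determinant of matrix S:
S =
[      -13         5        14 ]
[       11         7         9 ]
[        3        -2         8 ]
det(S) = -1869

Expand along row 0 (cofactor expansion): det(S) = a*(e*i - f*h) - b*(d*i - f*g) + c*(d*h - e*g), where the 3×3 is [[a, b, c], [d, e, f], [g, h, i]].
Minor M_00 = (7)*(8) - (9)*(-2) = 56 + 18 = 74.
Minor M_01 = (11)*(8) - (9)*(3) = 88 - 27 = 61.
Minor M_02 = (11)*(-2) - (7)*(3) = -22 - 21 = -43.
det(S) = (-13)*(74) - (5)*(61) + (14)*(-43) = -962 - 305 - 602 = -1869.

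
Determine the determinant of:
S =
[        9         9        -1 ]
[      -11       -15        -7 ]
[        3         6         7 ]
det(S) = -42

Expand along row 0 (cofactor expansion): det(S) = a*(e*i - f*h) - b*(d*i - f*g) + c*(d*h - e*g), where the 3×3 is [[a, b, c], [d, e, f], [g, h, i]].
Minor M_00 = (-15)*(7) - (-7)*(6) = -105 + 42 = -63.
Minor M_01 = (-11)*(7) - (-7)*(3) = -77 + 21 = -56.
Minor M_02 = (-11)*(6) - (-15)*(3) = -66 + 45 = -21.
det(S) = (9)*(-63) - (9)*(-56) + (-1)*(-21) = -567 + 504 + 21 = -42.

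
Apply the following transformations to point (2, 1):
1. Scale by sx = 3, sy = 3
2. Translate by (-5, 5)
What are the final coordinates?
(1, 8)

Step 1: Scale (2, 1) by (sx, sy) = (3, 3) → (6, 3)
Step 2: Translate by (-5, 5) → (1, 8)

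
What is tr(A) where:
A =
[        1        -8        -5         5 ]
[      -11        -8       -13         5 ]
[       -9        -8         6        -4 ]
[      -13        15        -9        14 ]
tr(A) = 1 - 8 + 6 + 14 = 13

The trace of a square matrix is the sum of its diagonal entries.
Diagonal entries of A: A[0][0] = 1, A[1][1] = -8, A[2][2] = 6, A[3][3] = 14.
tr(A) = 1 - 8 + 6 + 14 = 13.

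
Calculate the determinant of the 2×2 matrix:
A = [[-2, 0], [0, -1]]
2

For A = [[a, b], [c, d]], det(A) = a*d - b*c.
det(A) = (-2)*(-1) - (0)*(0) = 2 - 0 = 2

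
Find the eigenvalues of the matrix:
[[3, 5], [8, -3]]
λ = -7 and λ = 7

Characteristic equation: det(A - λI) = 0
λ² - (trace)λ + (det) = 0
λ² - (0)λ + (-49) = 0
λ² - 0λ - 49 = 0
Solving: λ = -7, 7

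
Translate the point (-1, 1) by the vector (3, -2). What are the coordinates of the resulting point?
(2, -1)

Translation by (3, -2):
x' = -1 + 3 = 2
y' = 1 + -2 = -1
Homogeneous matrix: [[1, 0, 3], [0, 1, -2], [0, 0, 1]]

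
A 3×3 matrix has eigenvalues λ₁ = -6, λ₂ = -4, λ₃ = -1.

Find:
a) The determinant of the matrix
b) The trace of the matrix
det = -24, trace = -11

Two standard eigenvalue identities:
- det(A) equals the product of the eigenvalues (counted with multiplicity).
- trace(A) equals the sum of the eigenvalues.
det(A) = (-6)*(-4)*(-1) = -24.
trace(A) = -6 - 4 - 1 = -11.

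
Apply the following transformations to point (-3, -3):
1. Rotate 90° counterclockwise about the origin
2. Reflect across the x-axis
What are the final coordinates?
(3, 3)

Step 1: Rotate 90° → (3, -3)
Step 2: Reflect across the x-axis → (3, 3)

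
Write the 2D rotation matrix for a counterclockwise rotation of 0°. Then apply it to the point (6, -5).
R = [[1, 0], [0, 1]]; R·(6, -5) = (6, -5)

Rotation matrix formula: R(θ) = [[cos θ, -sin θ], [sin θ, cos θ]]
For θ = 0°:
cos(0°) = 1
sin(0°) = 0
R = [[1, 0], [0, 1]]
Apply to (6, -5): [1·6 + (0)·-5, 0·6 + 1·-5] = (6, -5)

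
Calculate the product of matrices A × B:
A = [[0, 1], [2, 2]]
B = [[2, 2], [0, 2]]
[[0, 2], [4, 8]]

Matrix multiplication:
C[0][0] = 0×2 + 1×0 = 0
C[0][1] = 0×2 + 1×2 = 2
C[1][0] = 2×2 + 2×0 = 4
C[1][1] = 2×2 + 2×2 = 8
Result: [[0, 2], [4, 8]]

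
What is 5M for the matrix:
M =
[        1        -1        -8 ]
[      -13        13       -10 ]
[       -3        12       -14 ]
5M =
[        5        -5       -40 ]
[      -65        65       -50 ]
[      -15        60       -70 ]

Scalar multiplication is elementwise: (5M)[i][j] = 5 * M[i][j].
  (5M)[0][0] = 5 * (1) = 5
  (5M)[0][1] = 5 * (-1) = -5
  (5M)[0][2] = 5 * (-8) = -40
  (5M)[1][0] = 5 * (-13) = -65
  (5M)[1][1] = 5 * (13) = 65
  (5M)[1][2] = 5 * (-10) = -50
  (5M)[2][0] = 5 * (-3) = -15
  (5M)[2][1] = 5 * (12) = 60
  (5M)[2][2] = 5 * (-14) = -70
5M =
[        5        -5       -40 ]
[      -65        65       -50 ]
[      -15        60       -70 ]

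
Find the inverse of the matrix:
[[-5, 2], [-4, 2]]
[[-1, 1], [-2, 5/2]]

For [[a,b],[c,d]], inverse = (1/det)·[[d,-b],[-c,a]]
det = -5·2 - 2·-4 = -2
Inverse = (1/-2)·[[2, -2], [4, -5]]
        = [[-1, 1], [-2, 5/2]]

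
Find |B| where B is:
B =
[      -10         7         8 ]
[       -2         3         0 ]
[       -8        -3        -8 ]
det(B) = 368

Expand along row 0 (cofactor expansion): det(B) = a*(e*i - f*h) - b*(d*i - f*g) + c*(d*h - e*g), where the 3×3 is [[a, b, c], [d, e, f], [g, h, i]].
Minor M_00 = (3)*(-8) - (0)*(-3) = -24 - 0 = -24.
Minor M_01 = (-2)*(-8) - (0)*(-8) = 16 - 0 = 16.
Minor M_02 = (-2)*(-3) - (3)*(-8) = 6 + 24 = 30.
det(B) = (-10)*(-24) - (7)*(16) + (8)*(30) = 240 - 112 + 240 = 368.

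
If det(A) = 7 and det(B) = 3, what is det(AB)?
21

Use the multiplicative property of determinants: det(AB) = det(A)*det(B).
det(AB) = (7)*(3) = 21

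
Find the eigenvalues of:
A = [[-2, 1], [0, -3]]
λ = -3, -2

Solve det(A - λI) = 0. For a 2×2 matrix this is λ² - (trace)λ + det = 0.
trace(A) = -2 - 3 = -5.
det(A) = (-2)*(-3) - (1)*(0) = 6 - 0 = 6.
Characteristic equation: λ² - (-5)λ + (6) = 0.
Discriminant: (-5)² - 4*(6) = 25 - 24 = 1.
Roots: λ = (-5 ± √1) / 2 = -3, -2.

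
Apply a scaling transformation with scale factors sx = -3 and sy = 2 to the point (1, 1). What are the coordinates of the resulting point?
(-3, 2)

Scaling matrix:
[[-3, 0], [0, 2]]
Result: (1 × -3, 1 × 2) = (-3, 2)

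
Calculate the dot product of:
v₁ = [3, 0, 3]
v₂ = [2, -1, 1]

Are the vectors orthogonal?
9, No

The dot product is the sum of products of corresponding components.
v₁·v₂ = (3)*(2) + (0)*(-1) + (3)*(1) = 6 + 0 + 3 = 9.
Two vectors are orthogonal iff their dot product is 0; here the dot product is 9, so the vectors are not orthogonal.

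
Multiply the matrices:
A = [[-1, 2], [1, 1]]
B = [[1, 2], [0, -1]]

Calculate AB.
[[-1, -4], [1, 1]]

Each entry (i,j) of AB = sum over k of A[i][k]*B[k][j].
(AB)[0][0] = (-1)*(1) + (2)*(0) = -1
(AB)[0][1] = (-1)*(2) + (2)*(-1) = -4
(AB)[1][0] = (1)*(1) + (1)*(0) = 1
(AB)[1][1] = (1)*(2) + (1)*(-1) = 1
AB = [[-1, -4], [1, 1]]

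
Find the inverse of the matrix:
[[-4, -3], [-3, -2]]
[[2, -3], [-3, 4]]

For [[a,b],[c,d]], inverse = (1/det)·[[d,-b],[-c,a]]
det = -4·-2 - -3·-3 = -1
Inverse = (1/-1)·[[-2, 3], [3, -4]]
        = [[2, -3], [-3, 4]]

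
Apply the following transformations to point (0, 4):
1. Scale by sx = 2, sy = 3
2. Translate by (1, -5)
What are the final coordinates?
(1, 7)

Step 1: Scale (0, 4) by (sx, sy) = (2, 3) → (0, 12)
Step 2: Translate by (1, -5) → (1, 7)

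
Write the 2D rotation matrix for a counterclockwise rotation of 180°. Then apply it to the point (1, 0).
R = [[-1, 0], [0, -1]]; R·(1, 0) = (-1, 0)

Rotation matrix formula: R(θ) = [[cos θ, -sin θ], [sin θ, cos θ]]
For θ = 180°:
cos(180°) = -1
sin(180°) = 0
R = [[-1, 0], [0, -1]]
Apply to (1, 0): [-1·1 + (0)·0, 0·1 + -1·0] = (-1, 0)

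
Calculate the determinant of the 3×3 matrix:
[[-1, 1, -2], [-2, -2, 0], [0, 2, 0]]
8

Expansion along first row:
det = -1·det([[-2,0],[2,0]]) - 1·det([[-2,0],[0,0]]) + -2·det([[-2,-2],[0,2]])
    = -1·(-2·0 - 0·2) - 1·(-2·0 - 0·0) + -2·(-2·2 - -2·0)
    = -1·0 - 1·0 + -2·-4
    = 0 + 0 + 8 = 8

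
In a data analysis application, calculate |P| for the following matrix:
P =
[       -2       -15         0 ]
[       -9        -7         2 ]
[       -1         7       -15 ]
det(P) = 1873

Expand along row 0 (cofactor expansion): det(P) = a*(e*i - f*h) - b*(d*i - f*g) + c*(d*h - e*g), where the 3×3 is [[a, b, c], [d, e, f], [g, h, i]].
Minor M_00 = (-7)*(-15) - (2)*(7) = 105 - 14 = 91.
Minor M_01 = (-9)*(-15) - (2)*(-1) = 135 + 2 = 137.
Minor M_02 = (-9)*(7) - (-7)*(-1) = -63 - 7 = -70.
det(P) = (-2)*(91) - (-15)*(137) + (0)*(-70) = -182 + 2055 + 0 = 1873.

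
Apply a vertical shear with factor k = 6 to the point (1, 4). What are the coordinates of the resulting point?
(1, 10)

Shear matrix for vertical shear with factor k = 6:
[[1, 0], [6, 1]]
Result: (1, 4) → (1, 10)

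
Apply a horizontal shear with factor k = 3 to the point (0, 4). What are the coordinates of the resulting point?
(12, 4)

Shear matrix for horizontal shear with factor k = 3:
[[1, 3], [0, 1]]
Result: (0, 4) → (12, 4)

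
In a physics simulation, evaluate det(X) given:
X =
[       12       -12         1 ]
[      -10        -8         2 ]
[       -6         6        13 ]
det(X) = -2916

Expand along row 0 (cofactor expansion): det(X) = a*(e*i - f*h) - b*(d*i - f*g) + c*(d*h - e*g), where the 3×3 is [[a, b, c], [d, e, f], [g, h, i]].
Minor M_00 = (-8)*(13) - (2)*(6) = -104 - 12 = -116.
Minor M_01 = (-10)*(13) - (2)*(-6) = -130 + 12 = -118.
Minor M_02 = (-10)*(6) - (-8)*(-6) = -60 - 48 = -108.
det(X) = (12)*(-116) - (-12)*(-118) + (1)*(-108) = -1392 - 1416 - 108 = -2916.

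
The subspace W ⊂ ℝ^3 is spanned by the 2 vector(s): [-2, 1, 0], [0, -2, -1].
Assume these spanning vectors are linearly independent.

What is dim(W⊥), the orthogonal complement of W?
dim(W⊥) = 1

For any subspace W of ℝ^n, dim(W) + dim(W⊥) = n (the whole-space dimension).
Here the given 2 vectors are linearly independent, so dim(W) = 2.
Thus dim(W⊥) = n - dim(W) = 3 - 2 = 1.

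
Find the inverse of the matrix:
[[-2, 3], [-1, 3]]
[[-1, 1], [-1/3, 2/3]]

For [[a,b],[c,d]], inverse = (1/det)·[[d,-b],[-c,a]]
det = -2·3 - 3·-1 = -3
Inverse = (1/-3)·[[3, -3], [1, -2]]
        = [[-1, 1], [-1/3, 2/3]]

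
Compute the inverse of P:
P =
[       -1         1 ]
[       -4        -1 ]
det(P) = 5
P⁻¹ =
[     -1/5      -1/5 ]
[      4/5      -1/5 ]

For a 2×2 matrix P = [[a, b], [c, d]] with det(P) ≠ 0, P⁻¹ = (1/det(P)) * [[d, -b], [-c, a]].
det(P) = (-1)*(-1) - (1)*(-4) = 1 + 4 = 5.
P⁻¹ = (1/5) * [[-1, -1], [4, -1]].
Dividing each entry by 5 and reducing:
P⁻¹ =
[     -1/5      -1/5 ]
[      4/5      -1/5 ]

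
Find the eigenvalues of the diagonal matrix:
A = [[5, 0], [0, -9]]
λ₁ = 5, λ₂ = -9

The characteristic polynomial of A is det(A - λI) = (5 - λ)(-9 - λ) = 0.
The roots are λ = 5 and λ = -9, so the eigenvalues are the diagonal entries.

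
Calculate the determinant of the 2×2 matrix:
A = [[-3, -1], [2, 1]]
-1

For A = [[a, b], [c, d]], det(A) = a*d - b*c.
det(A) = (-3)*(1) - (-1)*(2) = -3 - -2 = -1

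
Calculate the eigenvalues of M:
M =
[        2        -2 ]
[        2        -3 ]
λ = -2, 1

Solve det(M - λI) = 0. For a 2×2 matrix the characteristic equation is λ² - (trace)λ + det = 0.
trace(M) = a + d = 2 - 3 = -1.
det(M) = a*d - b*c = (2)*(-3) - (-2)*(2) = -6 + 4 = -2.
Characteristic equation: λ² - (-1)λ + (-2) = 0.
Discriminant = (-1)² - 4*(-2) = 1 + 8 = 9.
λ = (-1 ± √9) / 2 = (-1 ± 3) / 2 = -2, 1.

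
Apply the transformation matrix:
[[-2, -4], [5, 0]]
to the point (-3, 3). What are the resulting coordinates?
(-6, -15)

Matrix multiplication:
[[-2, -4], [5, 0]] × [-3, 3]ᵀ
= [-2×-3 + -4×3, 5×-3 + 0×3]ᵀ
= [-6.0000, -15.0000]ᵀ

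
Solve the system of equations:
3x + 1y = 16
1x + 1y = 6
x = 5, y = 1

Use elimination (row reduction):
Equation 1: 3x + 1y = 16.
Equation 2: 1x + 1y = 6.
Multiply Eq1 by 1 and Eq2 by 3: 3x + 1y = 16;  3x + 3y = 18.
Subtract: (2)y = 2, so y = 1.
Back-substitute into Eq1: 3x + 1*(1) = 16, so x = 5.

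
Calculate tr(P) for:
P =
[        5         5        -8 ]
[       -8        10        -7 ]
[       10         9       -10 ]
tr(P) = 5 + 10 - 10 = 5

The trace of a square matrix is the sum of its diagonal entries.
Diagonal entries of P: P[0][0] = 5, P[1][1] = 10, P[2][2] = -10.
tr(P) = 5 + 10 - 10 = 5.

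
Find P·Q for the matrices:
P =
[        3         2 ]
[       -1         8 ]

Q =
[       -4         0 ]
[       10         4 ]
PQ =
[        8         8 ]
[       84        32 ]

Matrix multiplication: (PQ)[i][j] = sum over k of P[i][k] * Q[k][j].
  (PQ)[0][0] = (3)*(-4) + (2)*(10) = 8
  (PQ)[0][1] = (3)*(0) + (2)*(4) = 8
  (PQ)[1][0] = (-1)*(-4) + (8)*(10) = 84
  (PQ)[1][1] = (-1)*(0) + (8)*(4) = 32
PQ =
[        8         8 ]
[       84        32 ]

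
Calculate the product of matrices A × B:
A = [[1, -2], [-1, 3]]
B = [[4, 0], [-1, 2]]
[[6, -4], [-7, 6]]

Matrix multiplication:
C[0][0] = 1×4 + -2×-1 = 6
C[0][1] = 1×0 + -2×2 = -4
C[1][0] = -1×4 + 3×-1 = -7
C[1][1] = -1×0 + 3×2 = 6
Result: [[6, -4], [-7, 6]]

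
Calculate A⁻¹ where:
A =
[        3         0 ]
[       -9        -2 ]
det(A) = -6
A⁻¹ =
[      1/3         0 ]
[     -3/2      -1/2 ]

For a 2×2 matrix A = [[a, b], [c, d]] with det(A) ≠ 0, A⁻¹ = (1/det(A)) * [[d, -b], [-c, a]].
det(A) = (3)*(-2) - (0)*(-9) = -6 - 0 = -6.
A⁻¹ = (1/-6) * [[-2, 0], [9, 3]].
Dividing each entry by -6 and reducing:
A⁻¹ =
[      1/3         0 ]
[     -3/2      -1/2 ]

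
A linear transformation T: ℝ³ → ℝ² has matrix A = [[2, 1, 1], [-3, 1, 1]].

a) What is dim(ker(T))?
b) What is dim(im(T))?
dim(ker) = 1, dim(im) = 2

The two rows are not scalar multiples of one another (no single k satisfies row 2 = k × row 1), so they are linearly independent.
Thus rank(A) = 2.
dim(im(T)) = rank(A) = 2.
By the rank-nullity theorem applied to T: ℝ³ → ℝ², rank(A) + nullity(A) = 3 (the domain dimension), so dim(ker(T)) = 3 - 2 = 1.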